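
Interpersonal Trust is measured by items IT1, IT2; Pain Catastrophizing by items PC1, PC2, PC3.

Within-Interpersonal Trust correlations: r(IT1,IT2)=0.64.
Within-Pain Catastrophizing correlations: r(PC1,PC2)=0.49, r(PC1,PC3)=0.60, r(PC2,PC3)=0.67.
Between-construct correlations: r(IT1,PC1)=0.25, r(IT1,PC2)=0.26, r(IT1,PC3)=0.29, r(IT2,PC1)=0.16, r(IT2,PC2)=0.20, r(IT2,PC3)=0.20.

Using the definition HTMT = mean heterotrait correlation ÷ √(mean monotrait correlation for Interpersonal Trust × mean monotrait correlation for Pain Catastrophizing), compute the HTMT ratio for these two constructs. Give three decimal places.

Mean between = 1.36/6 = 0.2267.
Mean within-IT = 0.64/1 = 0.6400; mean within-PC = 1.76/3 = 0.5867.
Geometric mean = √(0.6400 × 0.5867) = 0.6128.
HTMT = 0.2267 / 0.6128 = 0.370.

0.370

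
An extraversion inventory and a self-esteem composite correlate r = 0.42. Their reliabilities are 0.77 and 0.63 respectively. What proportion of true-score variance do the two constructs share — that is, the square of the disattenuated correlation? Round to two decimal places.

Disattenuated r = 0.42 / √(0.77 × 0.63) = 0.42 / 0.6965 = 0.6030.
Shared true-score variance = 0.6030² = 0.3636 ≈ 0.36.

0.36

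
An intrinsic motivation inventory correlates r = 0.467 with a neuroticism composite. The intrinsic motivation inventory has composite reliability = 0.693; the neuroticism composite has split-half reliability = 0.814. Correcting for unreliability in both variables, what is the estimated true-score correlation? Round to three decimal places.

0.622

r_true = r_obs / √(r_xx · r_yy) = 0.467 / √(0.693 × 0.814) = 0.467 / √0.564102 = 0.467 / 0.7511 ≈ 0.622.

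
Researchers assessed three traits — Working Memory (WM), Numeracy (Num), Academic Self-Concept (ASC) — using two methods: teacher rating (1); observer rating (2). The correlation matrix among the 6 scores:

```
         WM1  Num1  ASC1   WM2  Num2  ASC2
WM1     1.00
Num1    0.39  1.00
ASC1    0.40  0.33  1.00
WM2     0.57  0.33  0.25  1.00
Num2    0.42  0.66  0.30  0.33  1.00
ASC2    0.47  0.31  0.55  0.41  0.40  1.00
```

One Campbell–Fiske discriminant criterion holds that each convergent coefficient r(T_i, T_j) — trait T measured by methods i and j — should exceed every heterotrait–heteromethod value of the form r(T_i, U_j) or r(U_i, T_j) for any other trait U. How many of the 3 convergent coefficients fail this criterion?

Checking each validity diagonal entry against its comparison values:
WM (methods 1·2): 0.57 vs {0.42, 0.33, 0.47, 0.25} → pass.
Num (methods 1·2): 0.66 vs {0.33, 0.42, 0.31, 0.30} → pass.
ASC (methods 1·2): 0.55 vs {0.25, 0.47, 0.30, 0.31} → pass.
0 of 3 fail.

0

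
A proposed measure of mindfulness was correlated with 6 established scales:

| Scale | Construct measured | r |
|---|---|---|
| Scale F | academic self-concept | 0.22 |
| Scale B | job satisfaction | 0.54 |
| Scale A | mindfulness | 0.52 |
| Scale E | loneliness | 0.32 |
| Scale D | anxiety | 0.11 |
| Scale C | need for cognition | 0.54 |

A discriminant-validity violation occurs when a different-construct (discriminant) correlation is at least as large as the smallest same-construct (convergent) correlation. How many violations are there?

2

Convergent (same construct = mindfulness): Scale A.
Smallest convergent = 0.52. Discriminant values: 0.22, 0.54, 0.32, 0.11, 0.54; count ≥ 0.52 → 2.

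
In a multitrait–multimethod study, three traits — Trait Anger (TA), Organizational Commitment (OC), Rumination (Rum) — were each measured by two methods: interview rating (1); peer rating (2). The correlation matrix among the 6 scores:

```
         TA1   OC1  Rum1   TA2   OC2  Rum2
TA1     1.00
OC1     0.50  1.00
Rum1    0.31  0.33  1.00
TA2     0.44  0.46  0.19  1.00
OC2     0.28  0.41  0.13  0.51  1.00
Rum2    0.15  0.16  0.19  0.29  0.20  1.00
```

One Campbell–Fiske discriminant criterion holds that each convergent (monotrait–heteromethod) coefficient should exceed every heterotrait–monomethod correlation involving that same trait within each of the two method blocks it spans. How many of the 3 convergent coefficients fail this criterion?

3

Checking each validity diagonal entry against its comparison values:
TA (methods 1·2): 0.44 vs {0.50, 0.51, 0.31, 0.29} → fail.
OC (methods 1·2): 0.41 vs {0.50, 0.51, 0.33, 0.20} → fail.
Rum (methods 1·2): 0.19 vs {0.31, 0.29, 0.33, 0.20} → fail.
3 of 3 fail.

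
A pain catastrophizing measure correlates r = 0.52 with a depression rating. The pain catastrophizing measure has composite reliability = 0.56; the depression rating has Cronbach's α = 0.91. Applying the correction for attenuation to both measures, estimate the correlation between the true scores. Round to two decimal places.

r_true = r_obs / √(r_xx · r_yy) = 0.52 / √(0.56 × 0.91) = 0.52 / √0.5096 = 0.52 / 0.7139 ≈ 0.73.

0.73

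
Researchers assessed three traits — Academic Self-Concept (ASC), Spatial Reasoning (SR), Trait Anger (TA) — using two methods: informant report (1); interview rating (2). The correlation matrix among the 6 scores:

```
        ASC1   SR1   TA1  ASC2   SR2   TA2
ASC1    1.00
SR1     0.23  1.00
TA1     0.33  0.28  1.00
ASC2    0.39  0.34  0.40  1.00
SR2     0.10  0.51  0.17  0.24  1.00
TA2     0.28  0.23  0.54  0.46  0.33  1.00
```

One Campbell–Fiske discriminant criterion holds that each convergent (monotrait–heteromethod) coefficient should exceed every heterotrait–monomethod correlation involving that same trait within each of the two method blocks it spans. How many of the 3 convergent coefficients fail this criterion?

Each convergent coefficient versus the relevant comparison correlations:
ASC (methods 1·2): 0.39 vs {0.23, 0.24, 0.33, 0.46} → fail.
SR (methods 1·2): 0.51 vs {0.23, 0.24, 0.28, 0.33} → pass.
TA (methods 1·2): 0.54 vs {0.33, 0.46, 0.28, 0.33} → pass.
1 of 3 fail.

1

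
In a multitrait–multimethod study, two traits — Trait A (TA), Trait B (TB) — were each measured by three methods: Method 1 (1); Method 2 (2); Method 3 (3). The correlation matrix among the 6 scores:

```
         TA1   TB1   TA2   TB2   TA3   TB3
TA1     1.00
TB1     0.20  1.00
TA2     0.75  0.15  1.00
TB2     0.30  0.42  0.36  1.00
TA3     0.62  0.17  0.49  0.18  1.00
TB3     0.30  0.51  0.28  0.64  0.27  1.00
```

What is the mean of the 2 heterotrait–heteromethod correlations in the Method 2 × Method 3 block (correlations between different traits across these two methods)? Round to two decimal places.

0.23

HTHM values (method 2 × method 3): 0.28, 0.18; mean = 0.46/2 = 0.23.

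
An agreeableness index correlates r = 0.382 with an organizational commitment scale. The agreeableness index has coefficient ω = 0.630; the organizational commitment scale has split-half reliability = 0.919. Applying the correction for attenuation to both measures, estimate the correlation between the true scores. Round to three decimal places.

0.502

r_true = r_obs / √(r_xx · r_yy) = 0.382 / √(0.630 × 0.919) = 0.382 / √0.578970 = 0.382 / 0.7609 ≈ 0.502.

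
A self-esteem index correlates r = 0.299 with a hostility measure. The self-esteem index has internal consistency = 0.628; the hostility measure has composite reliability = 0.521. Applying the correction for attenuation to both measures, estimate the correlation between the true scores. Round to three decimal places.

0.523

r_true = r_obs / √(r_xx · r_yy) = 0.299 / √(0.628 × 0.521) = 0.299 / √0.327188 = 0.299 / 0.5720 ≈ 0.523.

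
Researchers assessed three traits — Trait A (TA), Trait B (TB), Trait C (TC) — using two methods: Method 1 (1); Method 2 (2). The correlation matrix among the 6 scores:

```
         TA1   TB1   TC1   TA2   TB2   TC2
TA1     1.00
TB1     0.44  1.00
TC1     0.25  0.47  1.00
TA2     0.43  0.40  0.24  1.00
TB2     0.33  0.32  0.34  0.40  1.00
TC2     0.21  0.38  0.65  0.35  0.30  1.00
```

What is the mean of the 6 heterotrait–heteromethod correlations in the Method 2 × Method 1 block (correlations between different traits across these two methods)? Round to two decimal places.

HTHM values (method 2 × method 1): 0.40, 0.24, 0.33, 0.34, 0.21, 0.38; mean = 1.90/6 = 0.32.

0.32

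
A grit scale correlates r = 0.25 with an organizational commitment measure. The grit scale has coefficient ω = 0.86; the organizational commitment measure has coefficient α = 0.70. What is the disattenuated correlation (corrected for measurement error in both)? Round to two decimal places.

r_true = r_obs / √(r_xx · r_yy) = 0.25 / √(0.86 × 0.70) = 0.25 / √0.6020 = 0.25 / 0.7759 ≈ 0.32.

0.32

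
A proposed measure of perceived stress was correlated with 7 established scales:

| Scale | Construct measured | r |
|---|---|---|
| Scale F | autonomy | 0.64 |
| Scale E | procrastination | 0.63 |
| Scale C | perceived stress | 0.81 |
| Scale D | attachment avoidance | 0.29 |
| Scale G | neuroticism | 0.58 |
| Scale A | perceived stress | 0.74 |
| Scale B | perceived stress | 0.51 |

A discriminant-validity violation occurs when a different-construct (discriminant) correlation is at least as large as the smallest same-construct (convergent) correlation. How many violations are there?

3

Convergent (same construct = perceived stress): Scale C, Scale A, Scale B.
Smallest convergent = 0.51. Discriminant values: 0.64, 0.63, 0.29, 0.58; count ≥ 0.51 → 3.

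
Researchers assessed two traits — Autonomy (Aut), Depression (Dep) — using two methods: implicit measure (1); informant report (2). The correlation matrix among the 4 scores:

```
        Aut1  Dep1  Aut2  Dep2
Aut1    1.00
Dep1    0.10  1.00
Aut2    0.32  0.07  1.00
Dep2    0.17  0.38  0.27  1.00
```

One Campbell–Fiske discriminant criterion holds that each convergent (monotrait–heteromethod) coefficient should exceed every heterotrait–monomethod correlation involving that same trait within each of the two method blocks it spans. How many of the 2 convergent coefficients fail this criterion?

Each convergent coefficient versus the relevant comparison correlations:
Aut (methods 1·2): 0.32 vs {0.10, 0.27} → pass.
Dep (methods 1·2): 0.38 vs {0.10, 0.27} → pass.
0 of 2 fail.

0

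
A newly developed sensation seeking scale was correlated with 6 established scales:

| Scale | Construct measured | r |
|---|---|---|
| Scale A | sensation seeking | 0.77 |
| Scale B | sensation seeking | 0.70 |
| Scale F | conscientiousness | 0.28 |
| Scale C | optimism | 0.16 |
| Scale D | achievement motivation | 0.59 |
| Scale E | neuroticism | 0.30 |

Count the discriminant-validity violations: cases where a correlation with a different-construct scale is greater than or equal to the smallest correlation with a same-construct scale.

0

Convergent (same construct = sensation seeking): Scale A, Scale B.
Smallest convergent = 0.70. Discriminant values: 0.28, 0.16, 0.59, 0.30; count ≥ 0.70 → 0.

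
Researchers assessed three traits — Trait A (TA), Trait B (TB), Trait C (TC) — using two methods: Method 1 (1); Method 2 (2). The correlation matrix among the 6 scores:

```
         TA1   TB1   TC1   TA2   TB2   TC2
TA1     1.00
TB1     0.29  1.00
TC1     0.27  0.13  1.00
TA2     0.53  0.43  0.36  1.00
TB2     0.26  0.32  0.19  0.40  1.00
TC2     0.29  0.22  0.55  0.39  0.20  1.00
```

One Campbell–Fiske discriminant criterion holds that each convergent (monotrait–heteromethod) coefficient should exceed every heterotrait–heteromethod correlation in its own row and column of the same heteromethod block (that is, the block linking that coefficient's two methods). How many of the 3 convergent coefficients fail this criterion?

1

Each convergent coefficient versus the relevant comparison correlations:
TA (methods 1·2): 0.53 vs {0.26, 0.43, 0.29, 0.36} → pass.
TB (methods 1·2): 0.32 vs {0.43, 0.26, 0.22, 0.19} → fail.
TC (methods 1·2): 0.55 vs {0.36, 0.29, 0.19, 0.22} → pass.
1 of 3 fail.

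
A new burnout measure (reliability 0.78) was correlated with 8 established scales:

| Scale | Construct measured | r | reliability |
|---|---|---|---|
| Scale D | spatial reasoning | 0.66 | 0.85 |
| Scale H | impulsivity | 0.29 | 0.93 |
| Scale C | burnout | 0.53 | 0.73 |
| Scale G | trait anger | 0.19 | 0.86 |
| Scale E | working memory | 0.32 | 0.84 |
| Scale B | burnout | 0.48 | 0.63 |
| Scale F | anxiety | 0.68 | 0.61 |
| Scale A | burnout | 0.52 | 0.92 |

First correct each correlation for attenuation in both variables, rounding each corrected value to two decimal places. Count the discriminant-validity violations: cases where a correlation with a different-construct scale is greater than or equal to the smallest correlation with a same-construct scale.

2

Disattenuated r (r / √(r_scale · r_new)):
  Scale D (disc): 0.66 / √(0.85·0.78) = 0.81
  Scale H (disc): 0.29 / √(0.93·0.78) = 0.34
  Scale C (conv): 0.53 / √(0.73·0.78) = 0.70
  Scale G (disc): 0.19 / √(0.86·0.78) = 0.23
  Scale E (disc): 0.32 / √(0.84·0.78) = 0.40
  Scale B (conv): 0.48 / √(0.63·0.78) = 0.68
  Scale F (disc): 0.68 / √(0.61·0.78) = 0.99
  Scale A (conv): 0.52 / √(0.92·0.78) = 0.61
Smallest convergent = 0.61. Discriminant values: 0.81, 0.34, 0.23, 0.40, 0.99; count ≥ 0.61 → 2.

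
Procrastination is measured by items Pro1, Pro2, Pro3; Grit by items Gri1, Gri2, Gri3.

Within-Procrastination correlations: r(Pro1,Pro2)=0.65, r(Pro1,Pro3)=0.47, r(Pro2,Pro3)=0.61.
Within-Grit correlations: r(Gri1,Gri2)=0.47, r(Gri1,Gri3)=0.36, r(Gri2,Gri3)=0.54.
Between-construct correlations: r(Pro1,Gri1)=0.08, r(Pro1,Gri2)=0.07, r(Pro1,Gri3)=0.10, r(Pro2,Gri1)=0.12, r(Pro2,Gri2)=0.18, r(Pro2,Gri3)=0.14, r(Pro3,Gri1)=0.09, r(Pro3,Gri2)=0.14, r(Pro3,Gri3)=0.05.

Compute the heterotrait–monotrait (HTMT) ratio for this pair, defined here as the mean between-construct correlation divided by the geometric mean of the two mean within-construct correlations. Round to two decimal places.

0.21

Mean between = 0.97/9 = 0.1078.
Mean within-Pro = 1.73/3 = 0.5767; mean within-Gri = 1.37/3 = 0.4567.
Geometric mean = √(0.5767 × 0.4567) = 0.5132.
HTMT = 0.1078 / 0.5132 = 0.21.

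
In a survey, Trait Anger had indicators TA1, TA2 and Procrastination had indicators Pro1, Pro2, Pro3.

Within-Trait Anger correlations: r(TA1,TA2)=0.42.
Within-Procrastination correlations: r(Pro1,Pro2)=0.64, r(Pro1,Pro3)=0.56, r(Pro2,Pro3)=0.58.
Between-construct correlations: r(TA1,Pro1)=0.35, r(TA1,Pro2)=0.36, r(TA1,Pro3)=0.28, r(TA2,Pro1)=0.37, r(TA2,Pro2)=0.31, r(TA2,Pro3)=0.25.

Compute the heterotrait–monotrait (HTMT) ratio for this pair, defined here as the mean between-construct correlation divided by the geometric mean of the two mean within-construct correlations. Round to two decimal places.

0.64

Between-construct mean = 1.92/6 = 0.3200.
Mean within-TA = 0.42/1 = 0.4200; mean within-Pro = 1.78/3 = 0.5933.
Geometric mean = √(0.4200 × 0.5933) = 0.4992.
HTMT = 0.3200 / 0.4992 = 0.64.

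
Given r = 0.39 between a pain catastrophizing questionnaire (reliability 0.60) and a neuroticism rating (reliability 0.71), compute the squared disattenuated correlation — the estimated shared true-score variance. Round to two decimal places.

0.36

Disattenuated r = 0.39 / √(0.60 × 0.71) = 0.39 / 0.6527 = 0.5975.
Shared true-score variance = 0.5975² = 0.3570 ≈ 0.36.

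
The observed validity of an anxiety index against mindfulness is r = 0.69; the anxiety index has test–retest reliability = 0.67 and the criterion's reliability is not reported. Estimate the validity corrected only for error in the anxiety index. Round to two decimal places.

Single correction: r_c = r_obs / √r_xx = 0.69 / √0.67 = 0.69 / 0.8185 ≈ 0.84.

0.84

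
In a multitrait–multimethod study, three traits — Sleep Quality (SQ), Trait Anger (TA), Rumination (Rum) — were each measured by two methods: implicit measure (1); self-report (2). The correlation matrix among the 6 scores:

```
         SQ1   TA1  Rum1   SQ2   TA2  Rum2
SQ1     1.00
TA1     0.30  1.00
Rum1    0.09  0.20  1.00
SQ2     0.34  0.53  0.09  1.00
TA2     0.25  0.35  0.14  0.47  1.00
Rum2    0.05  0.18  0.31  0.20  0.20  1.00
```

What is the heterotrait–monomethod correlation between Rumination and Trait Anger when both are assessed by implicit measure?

0.20

Different traits, same method: r(Rum1, TA1) = 0.20.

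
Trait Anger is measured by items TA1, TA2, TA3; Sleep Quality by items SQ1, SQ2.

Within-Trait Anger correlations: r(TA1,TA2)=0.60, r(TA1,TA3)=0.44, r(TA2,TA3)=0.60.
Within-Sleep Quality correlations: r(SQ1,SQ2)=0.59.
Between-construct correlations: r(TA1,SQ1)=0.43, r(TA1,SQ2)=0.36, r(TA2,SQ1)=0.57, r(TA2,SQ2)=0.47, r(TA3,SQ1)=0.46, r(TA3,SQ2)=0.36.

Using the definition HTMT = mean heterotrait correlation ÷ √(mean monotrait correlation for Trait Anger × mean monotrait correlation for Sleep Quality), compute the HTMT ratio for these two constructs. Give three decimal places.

0.778

Mean heterotrait r = 2.65/6 = 0.4417.
Mean within-TA = 1.64/3 = 0.5467; mean within-SQ = 0.59/1 = 0.5900.
Geometric mean = √(0.5467 × 0.5900) = 0.5679.
HTMT = 0.4417 / 0.5679 = 0.778.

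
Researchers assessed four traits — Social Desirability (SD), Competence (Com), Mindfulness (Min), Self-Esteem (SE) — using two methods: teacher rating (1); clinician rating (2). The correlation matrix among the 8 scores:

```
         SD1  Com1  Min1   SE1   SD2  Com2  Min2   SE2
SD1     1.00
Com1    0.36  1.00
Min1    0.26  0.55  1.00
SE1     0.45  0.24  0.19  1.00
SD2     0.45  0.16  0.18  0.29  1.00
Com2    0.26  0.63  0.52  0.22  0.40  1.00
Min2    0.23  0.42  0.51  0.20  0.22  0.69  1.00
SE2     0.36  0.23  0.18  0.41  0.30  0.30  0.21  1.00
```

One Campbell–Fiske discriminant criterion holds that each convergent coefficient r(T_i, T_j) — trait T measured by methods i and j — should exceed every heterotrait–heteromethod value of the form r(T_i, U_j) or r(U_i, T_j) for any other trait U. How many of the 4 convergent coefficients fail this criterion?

1

Checking each validity diagonal entry against its comparison values:
SD (methods 1·2): 0.45 vs {0.26, 0.16, 0.23, 0.18, 0.36, 0.29} → pass.
Com (methods 1·2): 0.63 vs {0.16, 0.26, 0.42, 0.52, 0.23, 0.22} → pass.
Min (methods 1·2): 0.51 vs {0.18, 0.23, 0.52, 0.42, 0.18, 0.20} → fail.
SE (methods 1·2): 0.41 vs {0.29, 0.36, 0.22, 0.23, 0.20, 0.18} → pass.
1 of 4 fail.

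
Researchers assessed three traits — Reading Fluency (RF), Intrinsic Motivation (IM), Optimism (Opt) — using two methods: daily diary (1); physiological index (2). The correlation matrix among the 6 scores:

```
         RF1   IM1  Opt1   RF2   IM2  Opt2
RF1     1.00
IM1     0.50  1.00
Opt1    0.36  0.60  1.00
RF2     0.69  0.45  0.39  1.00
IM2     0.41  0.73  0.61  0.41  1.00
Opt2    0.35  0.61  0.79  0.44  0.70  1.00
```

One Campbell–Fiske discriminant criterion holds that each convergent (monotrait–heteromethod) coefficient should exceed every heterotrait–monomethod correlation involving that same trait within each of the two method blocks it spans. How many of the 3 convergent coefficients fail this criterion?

0

Checking each validity diagonal entry against its comparison values:
RF (methods 1·2): 0.69 vs {0.50, 0.41, 0.36, 0.44} → pass.
IM (methods 1·2): 0.73 vs {0.50, 0.41, 0.60, 0.70} → pass.
Opt (methods 1·2): 0.79 vs {0.36, 0.44, 0.60, 0.70} → pass.
0 of 3 fail.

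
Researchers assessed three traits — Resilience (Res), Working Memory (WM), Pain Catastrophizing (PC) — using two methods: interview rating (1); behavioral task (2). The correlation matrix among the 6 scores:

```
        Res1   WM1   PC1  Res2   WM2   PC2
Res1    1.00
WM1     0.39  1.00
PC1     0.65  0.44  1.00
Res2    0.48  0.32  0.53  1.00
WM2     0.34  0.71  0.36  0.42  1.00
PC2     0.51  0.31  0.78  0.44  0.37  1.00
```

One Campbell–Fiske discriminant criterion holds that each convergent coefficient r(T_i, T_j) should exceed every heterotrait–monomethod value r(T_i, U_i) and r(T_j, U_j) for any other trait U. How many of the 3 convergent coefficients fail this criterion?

Each convergent coefficient versus the relevant comparison correlations:
Res (methods 1·2): 0.48 vs {0.39, 0.42, 0.65, 0.44} → fail.
WM (methods 1·2): 0.71 vs {0.39, 0.42, 0.44, 0.37} → pass.
PC (methods 1·2): 0.78 vs {0.65, 0.44, 0.44, 0.37} → pass.
1 of 3 fail.

1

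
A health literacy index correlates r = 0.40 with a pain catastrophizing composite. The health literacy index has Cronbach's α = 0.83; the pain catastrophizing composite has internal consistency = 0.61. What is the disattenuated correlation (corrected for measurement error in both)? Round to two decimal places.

0.56

r_true = r_obs / √(r_xx · r_yy) = 0.40 / √(0.83 × 0.61) = 0.40 / √0.5063 = 0.40 / 0.7115 ≈ 0.56.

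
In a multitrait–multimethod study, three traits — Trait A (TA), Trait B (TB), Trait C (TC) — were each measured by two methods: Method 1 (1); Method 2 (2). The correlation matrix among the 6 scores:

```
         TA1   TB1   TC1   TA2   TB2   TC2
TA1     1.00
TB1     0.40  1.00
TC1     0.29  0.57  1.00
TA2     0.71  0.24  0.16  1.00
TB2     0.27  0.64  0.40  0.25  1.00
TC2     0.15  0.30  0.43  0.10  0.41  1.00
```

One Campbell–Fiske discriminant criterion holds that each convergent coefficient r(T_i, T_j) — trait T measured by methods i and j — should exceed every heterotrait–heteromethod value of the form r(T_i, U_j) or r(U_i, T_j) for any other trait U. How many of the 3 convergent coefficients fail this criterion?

Convergent coefficients and their comparison sets:
TA (methods 1·2): 0.71 vs {0.27, 0.24, 0.15, 0.16} → pass.
TB (methods 1·2): 0.64 vs {0.24, 0.27, 0.30, 0.40} → pass.
TC (methods 1·2): 0.43 vs {0.16, 0.15, 0.40, 0.30} → pass.
0 of 3 fail.

0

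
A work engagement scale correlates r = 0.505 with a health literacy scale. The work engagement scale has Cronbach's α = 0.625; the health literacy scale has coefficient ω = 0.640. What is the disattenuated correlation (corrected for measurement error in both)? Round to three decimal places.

r_true = r_obs / √(r_xx · r_yy) = 0.505 / √(0.625 × 0.640) = 0.505 / √0.400000 = 0.505 / 0.6325 ≈ 0.798.

0.798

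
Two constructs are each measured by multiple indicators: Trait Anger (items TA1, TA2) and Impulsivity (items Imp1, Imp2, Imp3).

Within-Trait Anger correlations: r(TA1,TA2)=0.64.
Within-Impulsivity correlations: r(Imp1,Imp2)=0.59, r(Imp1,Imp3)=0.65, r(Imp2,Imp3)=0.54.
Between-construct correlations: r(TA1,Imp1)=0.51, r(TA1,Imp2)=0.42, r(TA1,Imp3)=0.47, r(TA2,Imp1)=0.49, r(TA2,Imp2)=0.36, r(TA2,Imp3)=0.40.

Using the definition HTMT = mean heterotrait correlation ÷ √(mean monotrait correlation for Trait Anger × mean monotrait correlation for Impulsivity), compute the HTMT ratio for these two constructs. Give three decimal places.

0.717

Mean heterotrait r = 2.65/6 = 0.4417.
Mean within-TA = 0.64/1 = 0.6400; mean within-Imp = 1.78/3 = 0.5933.
Geometric mean = √(0.6400 × 0.5933) = 0.6162.
HTMT = 0.4417 / 0.6162 = 0.717.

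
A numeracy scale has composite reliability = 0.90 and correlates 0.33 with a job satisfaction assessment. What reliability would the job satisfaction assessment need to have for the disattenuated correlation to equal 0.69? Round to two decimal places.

0.25

r_true = r_obs / √(r_xx · r_yy) ⇒ 0.69 = 0.33 / √(0.90 · r_yy).
√(0.90 · r_yy) = 0.33 / 0.69 = 0.4783; 0.90 · r_yy = 0.2288; r_yy = 0.2288 / 0.90 ≈ 0.25.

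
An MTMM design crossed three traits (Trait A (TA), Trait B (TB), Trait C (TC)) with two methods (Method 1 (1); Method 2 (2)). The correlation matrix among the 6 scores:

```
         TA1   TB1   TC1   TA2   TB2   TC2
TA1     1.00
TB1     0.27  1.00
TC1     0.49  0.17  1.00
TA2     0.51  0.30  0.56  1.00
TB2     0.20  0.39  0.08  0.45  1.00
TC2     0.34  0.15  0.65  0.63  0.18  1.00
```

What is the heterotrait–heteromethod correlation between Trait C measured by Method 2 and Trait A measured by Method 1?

Different traits and methods: r(TC2, TA1) = 0.34.

0.34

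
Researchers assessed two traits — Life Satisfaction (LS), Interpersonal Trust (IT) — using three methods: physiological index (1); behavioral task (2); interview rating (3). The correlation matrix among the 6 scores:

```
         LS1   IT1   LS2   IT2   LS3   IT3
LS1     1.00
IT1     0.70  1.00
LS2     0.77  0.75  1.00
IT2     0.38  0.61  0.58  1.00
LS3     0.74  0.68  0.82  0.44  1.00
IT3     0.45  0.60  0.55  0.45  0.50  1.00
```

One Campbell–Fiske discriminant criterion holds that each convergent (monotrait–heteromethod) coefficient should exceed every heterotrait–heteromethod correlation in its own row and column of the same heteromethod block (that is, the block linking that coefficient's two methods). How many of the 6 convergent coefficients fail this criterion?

3

Each convergent coefficient versus the relevant comparison correlations:
LS (methods 1·2): 0.77 vs {0.38, 0.75} → pass.
LS (methods 1·3): 0.74 vs {0.45, 0.68} → pass.
LS (methods 2·3): 0.82 vs {0.55, 0.44} → pass.
IT (methods 1·2): 0.61 vs {0.75, 0.38} → fail.
IT (methods 1·3): 0.60 vs {0.68, 0.45} → fail.
IT (methods 2·3): 0.45 vs {0.44, 0.55} → fail.
3 of 6 fail.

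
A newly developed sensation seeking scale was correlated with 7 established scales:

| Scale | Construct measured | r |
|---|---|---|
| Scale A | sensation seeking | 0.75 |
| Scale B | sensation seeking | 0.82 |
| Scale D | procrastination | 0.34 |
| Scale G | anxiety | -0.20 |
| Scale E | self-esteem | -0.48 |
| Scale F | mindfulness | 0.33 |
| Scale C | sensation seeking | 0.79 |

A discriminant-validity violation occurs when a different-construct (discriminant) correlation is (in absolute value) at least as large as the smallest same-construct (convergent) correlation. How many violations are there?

0

Convergent (same construct = sensation seeking): Scale A, Scale B, Scale C.
Smallest convergent = 0.75. Discriminant |r|: 0.34, 0.20, 0.48, 0.33; count ≥ 0.75 → 0.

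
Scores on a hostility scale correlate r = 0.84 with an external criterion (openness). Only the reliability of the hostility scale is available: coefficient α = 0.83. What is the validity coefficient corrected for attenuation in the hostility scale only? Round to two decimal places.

0.92

Single correction: r_c = r_obs / √r_xx = 0.84 / √0.83 = 0.84 / 0.9110 ≈ 0.92.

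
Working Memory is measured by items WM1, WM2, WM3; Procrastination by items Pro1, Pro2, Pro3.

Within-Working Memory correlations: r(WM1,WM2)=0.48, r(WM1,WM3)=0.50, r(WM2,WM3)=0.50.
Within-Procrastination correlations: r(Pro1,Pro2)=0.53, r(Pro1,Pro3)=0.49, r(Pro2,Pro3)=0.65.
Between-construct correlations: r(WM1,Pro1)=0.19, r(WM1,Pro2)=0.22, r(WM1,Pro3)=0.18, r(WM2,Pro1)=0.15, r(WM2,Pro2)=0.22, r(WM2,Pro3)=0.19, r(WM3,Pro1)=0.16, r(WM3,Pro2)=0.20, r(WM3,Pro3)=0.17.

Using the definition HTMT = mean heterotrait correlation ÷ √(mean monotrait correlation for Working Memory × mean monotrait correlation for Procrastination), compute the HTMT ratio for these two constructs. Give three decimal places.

0.356

Between-construct mean = 1.68/9 = 0.1867.
Mean within-WM = 1.48/3 = 0.4933; mean within-Pro = 1.67/3 = 0.5567.
Geometric mean = √(0.4933 × 0.5567) = 0.5240.
HTMT = 0.1867 / 0.5240 = 0.356.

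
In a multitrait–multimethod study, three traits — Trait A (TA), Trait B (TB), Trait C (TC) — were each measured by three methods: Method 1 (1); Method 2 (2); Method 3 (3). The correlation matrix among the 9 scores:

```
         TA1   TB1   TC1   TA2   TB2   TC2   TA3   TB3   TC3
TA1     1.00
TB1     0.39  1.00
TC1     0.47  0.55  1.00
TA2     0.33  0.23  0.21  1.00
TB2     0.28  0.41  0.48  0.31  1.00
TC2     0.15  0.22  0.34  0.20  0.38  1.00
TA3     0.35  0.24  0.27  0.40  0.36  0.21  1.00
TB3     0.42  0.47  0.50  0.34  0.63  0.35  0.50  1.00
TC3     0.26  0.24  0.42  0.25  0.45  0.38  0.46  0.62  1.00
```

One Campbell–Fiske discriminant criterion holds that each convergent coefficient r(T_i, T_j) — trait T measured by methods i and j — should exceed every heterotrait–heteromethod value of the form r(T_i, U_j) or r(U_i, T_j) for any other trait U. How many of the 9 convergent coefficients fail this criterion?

6

Each convergent coefficient versus the relevant comparison correlations:
TA (methods 1·2): 0.33 vs {0.28, 0.23, 0.15, 0.21} → pass.
TA (methods 1·3): 0.35 vs {0.42, 0.24, 0.26, 0.27} → fail.
TA (methods 2·3): 0.40 vs {0.34, 0.36, 0.25, 0.21} → pass.
TB (methods 1·2): 0.41 vs {0.23, 0.28, 0.22, 0.48} → fail.
TB (methods 1·3): 0.47 vs {0.24, 0.42, 0.24, 0.50} → fail.
TB (methods 2·3): 0.63 vs {0.36, 0.34, 0.45, 0.35} → pass.
TC (methods 1·2): 0.34 vs {0.21, 0.15, 0.48, 0.22} → fail.
TC (methods 1·3): 0.42 vs {0.27, 0.26, 0.50, 0.24} → fail.
TC (methods 2·3): 0.38 vs {0.21, 0.25, 0.35, 0.45} → fail.
6 of 9 fail.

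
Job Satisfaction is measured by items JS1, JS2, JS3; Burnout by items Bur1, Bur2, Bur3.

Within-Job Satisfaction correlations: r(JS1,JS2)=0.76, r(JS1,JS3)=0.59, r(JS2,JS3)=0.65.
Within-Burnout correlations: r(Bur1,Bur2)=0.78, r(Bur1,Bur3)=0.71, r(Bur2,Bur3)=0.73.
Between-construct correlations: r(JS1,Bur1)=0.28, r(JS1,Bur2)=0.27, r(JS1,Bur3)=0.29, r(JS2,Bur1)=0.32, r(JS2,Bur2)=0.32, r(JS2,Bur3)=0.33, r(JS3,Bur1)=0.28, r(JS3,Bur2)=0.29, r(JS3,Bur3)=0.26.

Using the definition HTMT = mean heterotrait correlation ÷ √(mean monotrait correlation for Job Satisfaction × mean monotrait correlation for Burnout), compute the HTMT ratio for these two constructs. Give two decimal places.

Mean heterotrait r = 2.64/9 = 0.2933.
Mean within-JS = 2.00/3 = 0.6667; mean within-Bur = 2.22/3 = 0.7400.
Geometric mean = √(0.6667 × 0.7400) = 0.7024.
HTMT = 0.2933 / 0.7024 = 0.42.

0.42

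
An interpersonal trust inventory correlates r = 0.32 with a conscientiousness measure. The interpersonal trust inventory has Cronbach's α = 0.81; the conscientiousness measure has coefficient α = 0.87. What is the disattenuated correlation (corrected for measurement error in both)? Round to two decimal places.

r_true = r_obs / √(r_xx · r_yy) = 0.32 / √(0.81 × 0.87) = 0.32 / √0.7047 = 0.32 / 0.8395 ≈ 0.38.

0.38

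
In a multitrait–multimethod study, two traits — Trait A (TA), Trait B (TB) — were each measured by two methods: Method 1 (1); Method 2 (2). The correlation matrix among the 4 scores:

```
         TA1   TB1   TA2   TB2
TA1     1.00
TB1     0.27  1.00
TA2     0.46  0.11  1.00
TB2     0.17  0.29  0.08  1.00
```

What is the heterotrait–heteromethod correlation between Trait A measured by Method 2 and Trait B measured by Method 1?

Different traits and methods: r(TA2, TB1) = 0.11.

0.11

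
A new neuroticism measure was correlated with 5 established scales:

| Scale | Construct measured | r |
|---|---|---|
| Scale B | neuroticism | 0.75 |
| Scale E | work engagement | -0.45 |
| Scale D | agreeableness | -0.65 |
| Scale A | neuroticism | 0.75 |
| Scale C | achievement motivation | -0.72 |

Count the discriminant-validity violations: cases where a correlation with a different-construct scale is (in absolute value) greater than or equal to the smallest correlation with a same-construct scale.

0

Convergent (same construct = neuroticism): Scale B, Scale A.
Smallest convergent = 0.75. Discriminant |r|: 0.45, 0.65, 0.72; count ≥ 0.75 → 0.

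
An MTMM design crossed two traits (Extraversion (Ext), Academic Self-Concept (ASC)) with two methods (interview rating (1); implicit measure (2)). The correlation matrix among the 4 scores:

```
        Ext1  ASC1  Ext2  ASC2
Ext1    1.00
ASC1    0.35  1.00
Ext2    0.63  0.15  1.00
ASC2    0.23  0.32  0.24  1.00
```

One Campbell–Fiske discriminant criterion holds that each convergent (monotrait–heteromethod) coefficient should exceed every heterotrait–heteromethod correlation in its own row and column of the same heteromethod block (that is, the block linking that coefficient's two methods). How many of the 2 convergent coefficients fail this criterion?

0

Each convergent coefficient versus the relevant comparison correlations:
Ext (methods 1·2): 0.63 vs {0.23, 0.15} → pass.
ASC (methods 1·2): 0.32 vs {0.15, 0.23} → pass.
0 of 2 fail.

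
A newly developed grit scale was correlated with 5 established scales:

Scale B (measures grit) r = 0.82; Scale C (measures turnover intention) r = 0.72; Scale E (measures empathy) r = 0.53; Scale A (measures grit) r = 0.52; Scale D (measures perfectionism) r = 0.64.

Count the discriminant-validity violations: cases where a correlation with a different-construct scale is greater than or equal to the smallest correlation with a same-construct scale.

3

Convergent (same construct = grit): Scale B, Scale A.
Smallest convergent = 0.52. Discriminant values: 0.72, 0.53, 0.64; count ≥ 0.52 → 3.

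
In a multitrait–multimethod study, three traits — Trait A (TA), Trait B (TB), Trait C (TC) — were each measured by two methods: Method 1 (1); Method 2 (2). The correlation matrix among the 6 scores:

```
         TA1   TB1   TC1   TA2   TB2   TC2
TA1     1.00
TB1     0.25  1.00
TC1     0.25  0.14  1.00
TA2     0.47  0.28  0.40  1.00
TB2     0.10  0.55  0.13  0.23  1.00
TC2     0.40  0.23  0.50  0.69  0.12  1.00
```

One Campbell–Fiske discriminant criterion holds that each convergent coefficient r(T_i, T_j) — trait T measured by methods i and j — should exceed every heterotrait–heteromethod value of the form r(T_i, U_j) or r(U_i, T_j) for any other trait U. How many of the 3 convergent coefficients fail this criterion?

Convergent coefficients and their comparison sets:
TA (methods 1·2): 0.47 vs {0.10, 0.28, 0.40, 0.40} → pass.
TB (methods 1·2): 0.55 vs {0.28, 0.10, 0.23, 0.13} → pass.
TC (methods 1·2): 0.50 vs {0.40, 0.40, 0.13, 0.23} → pass.
0 of 3 fail.

0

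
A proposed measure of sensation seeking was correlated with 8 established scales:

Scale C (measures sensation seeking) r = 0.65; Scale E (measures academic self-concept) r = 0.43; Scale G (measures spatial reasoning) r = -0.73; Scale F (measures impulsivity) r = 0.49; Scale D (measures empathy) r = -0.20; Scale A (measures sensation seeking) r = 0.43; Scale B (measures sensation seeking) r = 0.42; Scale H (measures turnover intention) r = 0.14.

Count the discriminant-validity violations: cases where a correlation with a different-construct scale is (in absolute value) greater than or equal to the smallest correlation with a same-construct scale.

Convergent (same construct = sensation seeking): Scale C, Scale A, Scale B.
Smallest convergent = 0.42. Discriminant |r|: 0.43, 0.73, 0.49, 0.20, 0.14; count ≥ 0.42 → 3.

3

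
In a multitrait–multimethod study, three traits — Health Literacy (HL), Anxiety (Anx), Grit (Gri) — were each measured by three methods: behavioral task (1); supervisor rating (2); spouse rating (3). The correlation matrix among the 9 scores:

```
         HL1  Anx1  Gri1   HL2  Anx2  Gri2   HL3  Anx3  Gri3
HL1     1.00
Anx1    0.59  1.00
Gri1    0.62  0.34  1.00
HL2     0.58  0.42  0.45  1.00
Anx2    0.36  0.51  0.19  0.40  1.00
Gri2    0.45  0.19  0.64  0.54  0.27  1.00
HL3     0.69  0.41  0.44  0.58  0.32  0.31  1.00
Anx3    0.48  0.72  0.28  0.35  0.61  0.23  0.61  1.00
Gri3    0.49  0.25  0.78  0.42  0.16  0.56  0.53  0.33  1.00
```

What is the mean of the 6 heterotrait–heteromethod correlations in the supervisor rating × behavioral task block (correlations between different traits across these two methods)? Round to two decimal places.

HTHM values (method 2 × method 1): 0.42, 0.45, 0.36, 0.19, 0.45, 0.19; mean = 2.06/6 = 0.34.

0.34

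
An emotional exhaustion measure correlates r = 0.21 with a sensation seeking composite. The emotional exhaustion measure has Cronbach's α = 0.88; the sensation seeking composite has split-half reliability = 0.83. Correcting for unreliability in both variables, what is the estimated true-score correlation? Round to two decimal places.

0.25

r_true = r_obs / √(r_xx · r_yy) = 0.21 / √(0.88 × 0.83) = 0.21 / √0.7304 = 0.21 / 0.8546 ≈ 0.25.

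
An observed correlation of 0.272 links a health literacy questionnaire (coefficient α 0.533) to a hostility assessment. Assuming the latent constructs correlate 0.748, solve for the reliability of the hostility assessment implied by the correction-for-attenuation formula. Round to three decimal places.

0.248

r_true = r_obs / √(r_xx · r_yy) ⇒ 0.748 = 0.272 / √(0.533 · r_yy).
√(0.533 · r_yy) = 0.272 / 0.748 = 0.3636; 0.533 · r_yy = 0.1322; r_yy = 0.1322 / 0.533 ≈ 0.248.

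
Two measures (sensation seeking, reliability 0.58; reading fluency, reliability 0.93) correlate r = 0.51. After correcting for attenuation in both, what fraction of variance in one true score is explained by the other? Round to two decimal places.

Disattenuated r = 0.51 / √(0.58 × 0.93) = 0.51 / 0.7344 = 0.6944.
Shared true-score variance = 0.6944² = 0.4822 ≈ 0.48.

0.48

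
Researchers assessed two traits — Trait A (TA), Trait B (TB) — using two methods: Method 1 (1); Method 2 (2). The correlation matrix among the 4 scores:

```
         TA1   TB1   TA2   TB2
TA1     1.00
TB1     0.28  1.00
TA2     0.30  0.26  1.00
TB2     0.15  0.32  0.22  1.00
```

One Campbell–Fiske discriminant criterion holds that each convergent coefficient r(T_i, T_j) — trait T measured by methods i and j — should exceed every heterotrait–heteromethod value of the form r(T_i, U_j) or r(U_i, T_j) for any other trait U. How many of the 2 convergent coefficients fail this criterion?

Each convergent coefficient versus the relevant comparison correlations:
TA (methods 1·2): 0.30 vs {0.15, 0.26} → pass.
TB (methods 1·2): 0.32 vs {0.26, 0.15} → pass.
0 of 2 fail.

0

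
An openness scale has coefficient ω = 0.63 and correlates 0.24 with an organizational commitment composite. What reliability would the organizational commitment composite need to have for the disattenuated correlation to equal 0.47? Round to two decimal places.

r_true = r_obs / √(r_xx · r_yy) ⇒ 0.47 = 0.24 / √(0.63 · r_yy).
√(0.63 · r_yy) = 0.24 / 0.47 = 0.5106; 0.63 · r_yy = 0.2607; r_yy = 0.2607 / 0.63 ≈ 0.41.

0.41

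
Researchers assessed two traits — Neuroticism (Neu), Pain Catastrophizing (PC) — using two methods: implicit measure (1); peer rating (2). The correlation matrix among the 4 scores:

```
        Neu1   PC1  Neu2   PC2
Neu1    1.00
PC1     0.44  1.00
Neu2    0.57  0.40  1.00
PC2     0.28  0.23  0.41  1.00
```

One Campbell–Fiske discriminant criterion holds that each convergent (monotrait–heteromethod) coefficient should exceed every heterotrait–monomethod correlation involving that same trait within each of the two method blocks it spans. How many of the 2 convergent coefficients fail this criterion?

1

Each convergent coefficient versus the relevant comparison correlations:
Neu (methods 1·2): 0.57 vs {0.44, 0.41} → pass.
PC (methods 1·2): 0.23 vs {0.44, 0.41} → fail.
1 of 2 fail.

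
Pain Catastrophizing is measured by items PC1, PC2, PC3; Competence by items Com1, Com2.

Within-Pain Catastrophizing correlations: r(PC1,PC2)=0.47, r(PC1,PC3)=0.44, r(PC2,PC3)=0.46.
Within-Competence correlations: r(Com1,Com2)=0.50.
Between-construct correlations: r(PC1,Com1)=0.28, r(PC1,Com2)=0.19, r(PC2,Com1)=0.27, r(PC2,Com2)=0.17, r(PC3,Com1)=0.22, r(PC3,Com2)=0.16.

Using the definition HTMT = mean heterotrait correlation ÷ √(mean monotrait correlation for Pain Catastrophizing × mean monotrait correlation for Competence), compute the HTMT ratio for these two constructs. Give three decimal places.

0.450

Mean between = 1.29/6 = 0.2150.
Mean within-PC = 1.37/3 = 0.4567; mean within-Com = 0.50/1 = 0.5000.
Geometric mean = √(0.4567 × 0.5000) = 0.4779.
HTMT = 0.2150 / 0.4779 = 0.450.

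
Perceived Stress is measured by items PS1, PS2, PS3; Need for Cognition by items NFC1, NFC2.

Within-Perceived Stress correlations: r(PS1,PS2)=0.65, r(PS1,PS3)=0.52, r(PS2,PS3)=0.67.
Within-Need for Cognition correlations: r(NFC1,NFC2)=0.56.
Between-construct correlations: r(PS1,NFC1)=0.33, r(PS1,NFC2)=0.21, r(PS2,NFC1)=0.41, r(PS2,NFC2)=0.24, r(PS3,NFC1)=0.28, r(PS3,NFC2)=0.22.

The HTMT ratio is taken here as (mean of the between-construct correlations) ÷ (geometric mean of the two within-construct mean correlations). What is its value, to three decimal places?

Between-construct mean = 1.69/6 = 0.2817.
Mean within-PS = 1.84/3 = 0.6133; mean within-NFC = 0.56/1 = 0.5600.
Geometric mean = √(0.6133 × 0.5600) = 0.5860.
HTMT = 0.2817 / 0.5860 = 0.481.

0.481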